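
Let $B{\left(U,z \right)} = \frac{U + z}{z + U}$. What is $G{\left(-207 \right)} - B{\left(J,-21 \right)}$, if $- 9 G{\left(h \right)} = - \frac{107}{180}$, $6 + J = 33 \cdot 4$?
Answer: $- \frac{1513}{1620} \approx -0.93395$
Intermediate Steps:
$J = 126$ ($J = -6 + 33 \cdot 4 = -6 + 132 = 126$)
$B{\left(U,z \right)} = 1$ ($B{\left(U,z \right)} = \frac{U + z}{U + z} = 1$)
$G{\left(h \right)} = \frac{107}{1620}$ ($G{\left(h \right)} = - \frac{\left(-107\right) \frac{1}{180}}{9} = \left(- \frac{1}{9}\right) \left(- \frac{107}{180}\right) = \frac{107}{1620}$)
$G{\left(-207 \right)} - B{\left(J,-21 \right)} = \frac{107}{1620} - 1 = - \frac{1513}{1620}$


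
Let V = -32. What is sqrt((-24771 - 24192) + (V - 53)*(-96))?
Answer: I*sqrt(40803) ≈ 202.0*I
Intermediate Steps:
sqrt((-24771 - 24192) + (V - 53)*(-96)) = sqrt((-24771 - 24192) + (-32 - 53)*(-96)) = sqrt(-48963 - 85*(-96)) = sqrt(-48963 + 8160) = sqrt(-40803) = I*sqrt(40803)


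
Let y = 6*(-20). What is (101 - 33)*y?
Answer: -8160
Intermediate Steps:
y = -120
(101 - 33)*y = (101 - 33)*(-120) = 68*(-120) = -8160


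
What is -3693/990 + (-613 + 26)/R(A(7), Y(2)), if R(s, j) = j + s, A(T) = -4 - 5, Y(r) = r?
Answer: 185093/2310 ≈ 80.127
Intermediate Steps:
A(T) = -9
-3693/990 + (-613 + 26)/R(A(7), Y(2)) = -3693/990 + (-613 + 26)/(2 - 9) = -3693*1/990 - 587/(-7) = -1231/330 - 587*(-1/7) = -1231/330 + 587/7 = 185093/2310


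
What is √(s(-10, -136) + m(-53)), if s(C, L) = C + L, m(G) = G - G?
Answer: I*√146 ≈ 12.083*I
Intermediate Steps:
m(G) = 0
√(s(-10, -136) + m(-53)) = √((-10 - 136) + 0) = √(-146 + 0) = √(-146) = I*√146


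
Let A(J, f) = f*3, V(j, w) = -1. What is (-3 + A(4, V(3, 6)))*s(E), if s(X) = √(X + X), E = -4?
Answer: -12*I*√2 ≈ -16.971*I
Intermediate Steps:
s(X) = √2*√X (s(X) = √(2*X) = √2*√X)
A(J, f) = 3*f
(-3 + A(4, V(3, 6)))*s(E) = (-3 + 3*(-1))*(√2*√(-4)) = (-3 - 3)*(√2*(2*I)) = -12*I*√2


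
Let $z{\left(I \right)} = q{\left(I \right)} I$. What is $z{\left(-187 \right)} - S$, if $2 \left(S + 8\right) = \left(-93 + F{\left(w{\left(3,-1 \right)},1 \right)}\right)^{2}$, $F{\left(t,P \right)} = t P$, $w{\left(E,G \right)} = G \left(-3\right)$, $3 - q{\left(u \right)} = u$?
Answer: $-39572$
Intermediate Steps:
$q{\left(u \right)} = 3 - u$
$w{\left(E,G \right)} = - 3 G$
$F{\left(t,P \right)} = P t$
$z{\left(I \right)} = I \left(3 - I\right)$ ($z{\left(I \right)} = \left(3 - I\right) I = I \left(3 - I\right)$)
$S = 4042$ ($S = -8 + \frac{\left(-93 + 1 \left(\left(-3\right) \left(-1\right)\right)\right)^{2}}{2} = -8 + \frac{\left(-93 + 1 \cdot 3\right)^{2}}{2} = -8 + \frac{\left(-93 + 3\right)^{2}}{2} = -8 + \frac{\left(-90\right)^{2}}{2} = -8 + \frac{1}{2} \cdot 8100 = -8 + 4050 = 4042$)
$z{\left(-187 \right)} - S = - 187 \left(3 - -187\right) - 4042 = - 187 \left(3 + 187\right) - 4042 = \left(-187\right) 190 - 4042 = -35530 - 4042 = -39572$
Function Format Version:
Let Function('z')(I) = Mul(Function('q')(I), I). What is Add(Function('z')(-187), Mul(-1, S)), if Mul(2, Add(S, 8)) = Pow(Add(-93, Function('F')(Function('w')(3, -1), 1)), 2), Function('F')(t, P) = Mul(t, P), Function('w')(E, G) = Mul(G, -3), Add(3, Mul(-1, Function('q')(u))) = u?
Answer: -39572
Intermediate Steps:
Function('q')(u) = Add(3, Mul(-1, u))
Function('w')(E, G) = Mul(-3, G)
Function('F')(t, P) = Mul(P, t)
Function('z')(I) = Mul(I, Add(3, Mul(-1, I))) (Function('z')(I) = Mul(Add(3, Mul(-1, I)), I) = Mul(I, Add(3, Mul(-1, I))))
S = 4042 (S = Add(-8, Mul(Rational(1, 2), Pow(Add(-93, Mul(1, Mul(-3, -1))), 2))) = Add(-8, Mul(Rational(1, 2), Pow(Add(-93, Mul(1, 3)), 2))) = Add(-8, Mul(Rational(1, 2), Pow(Add(-93, 3), 2))) = Add(-8, Mul(Rational(1, 2), Pow(-90, 2))) = Add(-8, Mul(Rational(1, 2), 8100)) = Add(-8, 4050) = 4042)
Add(Function('z')(-187), Mul(-1, S)) = Add(Mul(-187, Add(3, Mul(-1, -187))), Mul(-1, 4042)) = Add(Mul(-187, Add(3, 187)), -4042) = Add(Mul(-187, 190), -4042) = Add(-35530, -4042) = -39572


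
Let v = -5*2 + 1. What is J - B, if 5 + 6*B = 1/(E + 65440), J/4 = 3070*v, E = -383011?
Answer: -105293046832/952713 ≈ -1.1052e+5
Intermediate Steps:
v = -9 (v = -10 + 1 = -9)
J = -110520 (J = 4*(3070*(-9)) = 4*(-27630) = -110520)
B = -793928/952713 (B = -5/6 + 1/(6*(-383011 + 65440)) = -5/6 + (1/6)/(-317571) = -5/6 + (1/6)*(-1/317571) = -5/6 - 1/1905426 = -793928/952713 ≈ -0.83333)
J - B = -110520 - 1*(-793928/952713) = -110520 + 793928/952713 = -105293046832/952713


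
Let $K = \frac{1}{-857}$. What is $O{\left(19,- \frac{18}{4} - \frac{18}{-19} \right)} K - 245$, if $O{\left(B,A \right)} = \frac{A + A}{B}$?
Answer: $- \frac{75797230}{309377} \approx -245.0$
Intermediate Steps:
$K = - \frac{1}{857} \approx -0.0011669$
$O{\left(B,A \right)} = \frac{2 A}{B}$
$O{\left(19,- \frac{18}{4} - \frac{18}{-19} \right)} K - 245 = \frac{2 \left(- \frac{18}{4} - \frac{18}{-19}\right)}{19} \left(- \frac{1}{857}\right) - 245 = 2 \left(\left(-18\right) \frac{1}{4} - - \frac{18}{19}\right) \frac{1}{19} \left(- \frac{1}{857}\right) - 245 = 2 \left(- \frac{9}{2} + \frac{18}{19}\right) \frac{1}{19} \left(- \frac{1}{857}\right) - 245 = 2 \left(- \frac{135}{38}\right) \frac{1}{19} \left(- \frac{1}{857}\right) - 245 = \left(- \frac{135}{361}\right) \left(- \frac{1}{857}\right) - 245 = \frac{135}{309377} - 245 = - \frac{75797230}{309377}$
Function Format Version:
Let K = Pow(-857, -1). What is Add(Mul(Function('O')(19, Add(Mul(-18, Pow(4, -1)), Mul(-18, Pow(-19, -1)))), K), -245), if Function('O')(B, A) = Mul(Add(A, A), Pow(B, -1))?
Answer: Rational(-75797230, 309377) ≈ -245.00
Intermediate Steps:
K = Rational(-1, 857) ≈ -0.0011669
Function('O')(B, A) = Mul(2, A, Pow(B, -1)) (Function('O')(B, A) = Mul(Mul(2, A), Pow(B, -1)) = Mul(2, A, Pow(B, -1)))
Add(Mul(Function('O')(19, Add(Mul(-18, Pow(4, -1)), Mul(-18, Pow(-19, -1)))), K), -245) = Add(Mul(Mul(2, Add(Mul(-18, Pow(4, -1)), Mul(-18, Pow(-19, -1))), Pow(19, -1)), Rational(-1, 857)), -245) = Add(Mul(Mul(2, Add(Mul(-18, Rational(1, 4)), Mul(-18, Rational(-1, 19))), Rational(1, 19)), Rational(-1, 857)), -245) = Add(Mul(Mul(2, Add(Rational(-9, 2), Rational(18, 19)), Rational(1, 19)), Rational(-1, 857)), -245) = Add(Mul(Mul(2, Rational(-135, 38), Rational(1, 19)), Rational(-1, 857)), -245) = Add(Mul(Rational(-135, 361), Rational(-1, 857)), -245) = Add(Rational(135, 309377), -245) = Rational(-75797230, 309377)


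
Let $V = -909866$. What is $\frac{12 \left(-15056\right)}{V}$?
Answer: $\frac{90336}{454933} \approx 0.19857$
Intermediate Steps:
$\frac{12 \left(-15056\right)}{V} = \frac{12 \left(-15056\right)}{-909866} = \left(-180672\right) \left(- \frac{1}{909866}\right) = \frac{90336}{454933}$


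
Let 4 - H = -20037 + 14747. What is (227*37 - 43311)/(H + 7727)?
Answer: -34912/13021 ≈ -2.6812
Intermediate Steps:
H = 5294 (H = 4 - (-20037 + 14747) = 4 - 1*(-5290) = 4 + 5290 = 5294)
(227*37 - 43311)/(H + 7727) = (227*37 - 43311)/(5294 + 7727) = (8399 - 43311)/13021 = -34912*1/13021 = -34912/13021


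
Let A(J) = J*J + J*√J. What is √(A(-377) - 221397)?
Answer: √(-79268 - 377*I*√377) ≈ 12.986 - 281.85*I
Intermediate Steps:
A(J) = J² + J^(3/2)
√(A(-377) - 221397) = √(((-377)² + (-377)^(3/2)) - 221397) = √((142129 - 377*I*√377) - 221397) = √(-79268 - 377*I*√377)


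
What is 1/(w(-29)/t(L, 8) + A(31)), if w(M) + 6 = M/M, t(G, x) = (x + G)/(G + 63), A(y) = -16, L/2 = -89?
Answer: -34/659 ≈ -0.051593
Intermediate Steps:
L = -178 (L = 2*(-89) = -178)
t(G, x) = (G + x)/(63 + G)
w(M) = -5 (w(M) = -6 + M/M = -6 + 1 = -5)
1/(w(-29)/t(L, 8) + A(31)) = 1/(-5*(63 - 178)/(-178 + 8) - 16) = 1/(-5/(-170/(-115)) - 16) = 1/(-5/((-1/115*(-170))) - 16) = 1/(-5/34/23 - 16) = 1/(-5*23/34 - 16) = 1/(-115/34 - 16) = 1/(-659/34) = -34/659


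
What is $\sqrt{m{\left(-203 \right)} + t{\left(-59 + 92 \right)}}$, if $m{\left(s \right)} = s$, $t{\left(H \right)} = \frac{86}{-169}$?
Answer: $\frac{i \sqrt{34393}}{13} \approx 14.266 i$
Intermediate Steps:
$t{\left(H \right)} = - \frac{86}{169}$ ($t{\left(H \right)} = 86 \left(- \frac{1}{169}\right) = - \frac{86}{169}$)
$\sqrt{m{\left(-203 \right)} + t{\left(-59 + 92 \right)}} = \sqrt{-203 - \frac{86}{169}} = \sqrt{- \frac{34393}{169}} = \frac{i \sqrt{34393}}{13}$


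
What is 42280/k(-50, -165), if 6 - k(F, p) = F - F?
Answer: 21140/3 ≈ 7046.7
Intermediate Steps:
k(F, p) = 6 (k(F, p) = 6 - (F - F) = 6 - 1*0 = 6 + 0 = 6)
42280/k(-50, -165) = 42280/6 = 42280*(⅙) = 21140/3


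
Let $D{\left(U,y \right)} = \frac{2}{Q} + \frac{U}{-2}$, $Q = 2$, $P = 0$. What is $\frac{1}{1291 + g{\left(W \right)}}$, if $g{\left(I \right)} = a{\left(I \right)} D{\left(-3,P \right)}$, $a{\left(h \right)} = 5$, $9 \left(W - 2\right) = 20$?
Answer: $\frac{2}{2607} \approx 0.00076716$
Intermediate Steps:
$W = \frac{38}{9}$ ($W = 2 + \frac{1}{9} \cdot 20 = 2 + \frac{20}{9} = \frac{38}{9} \approx 4.2222$)
$D{\left(U,y \right)} = 1 - \frac{U}{2}$ ($D{\left(U,y \right)} = \frac{2}{2} + \frac{U}{-2} = 2 \cdot \frac{1}{2} + U \left(- \frac{1}{2}\right) = 1 - \frac{U}{2}$)
$g{\left(I \right)} = \frac{25}{2}$ ($g{\left(I \right)} = 5 \left(1 - - \frac{3}{2}\right) = 5 \left(1 + \frac{3}{2}\right) = 5 \cdot \frac{5}{2} = \frac{25}{2}$)
$\frac{1}{1291 + g{\left(W \right)}} = \frac{1}{1291 + \frac{25}{2}} = \frac{1}{\frac{2607}{2}} = \frac{2}{2607}$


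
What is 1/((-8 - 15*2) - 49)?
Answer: -1/87 ≈ -0.011494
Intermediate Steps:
1/((-8 - 15*2) - 49) = 1/((-8 - 30) - 49) = 1/(-38 - 49) = 1/(-87) = -1/87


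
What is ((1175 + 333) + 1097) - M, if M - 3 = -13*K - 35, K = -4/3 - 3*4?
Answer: 7391/3 ≈ 2463.7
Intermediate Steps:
K = -40/3 (K = -4*⅓ - 12 = -4/3 - 12 = -40/3 ≈ -13.333)
M = 424/3 (M = 3 + (-13*(-40/3) - 35) = 3 + (520/3 - 35) = 3 + 415/3 = 424/3 ≈ 141.33)
((1175 + 333) + 1097) - M = ((1175 + 333) + 1097) - 1*424/3 = (1508 + 1097) - 424/3 = 2605 - 424/3 = 7391/3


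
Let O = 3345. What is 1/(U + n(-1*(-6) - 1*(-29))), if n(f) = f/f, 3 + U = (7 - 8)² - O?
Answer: -1/3346 ≈ -0.00029886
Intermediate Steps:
U = -3347 (U = -3 + ((7 - 8)² - 1*3345) = -3 + ((-1)² - 3345) = -3 + (1 - 3345) = -3 - 3344 = -3347)
n(f) = 1
1/(U + n(-1*(-6) - 1*(-29))) = 1/(-3347 + 1) = 1/(-3346) = -1/3346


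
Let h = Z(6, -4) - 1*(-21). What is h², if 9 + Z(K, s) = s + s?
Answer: 16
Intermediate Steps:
Z(K, s) = -9 + 2*s (Z(K, s) = -9 + (s + s) = -9 + 2*s)
h = 4 (h = (-9 + 2*(-4)) - 1*(-21) = (-9 - 8) + 21 = -17 + 21 = 4)
h² = 4² = 16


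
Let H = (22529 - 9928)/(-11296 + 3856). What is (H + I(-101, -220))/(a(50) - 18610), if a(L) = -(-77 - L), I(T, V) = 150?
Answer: -1103399/137513520 ≈ -0.0080239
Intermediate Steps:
a(L) = 77 + L
H = -12601/7440 (H = 12601/(-7440) = 12601*(-1/7440) = -12601/7440 ≈ -1.6937)
(H + I(-101, -220))/(a(50) - 18610) = (-12601/7440 + 150)/((77 + 50) - 18610) = 1103399/(7440*(127 - 18610)) = (1103399/7440)/(-18483) = (1103399/7440)*(-1/18483) = -1103399/137513520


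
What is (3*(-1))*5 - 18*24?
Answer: -447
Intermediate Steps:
(3*(-1))*5 - 18*24 = -3*5 - 432 = -15 - 432 = -447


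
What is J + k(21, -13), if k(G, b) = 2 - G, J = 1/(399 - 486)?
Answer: -1654/87 ≈ -19.012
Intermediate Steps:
J = -1/87 (J = 1/(-87) = -1/87 ≈ -0.011494)
J + k(21, -13) = -1/87 + (2 - 1*21) = -1/87 + (2 - 21) = -1/87 - 19 = -1654/87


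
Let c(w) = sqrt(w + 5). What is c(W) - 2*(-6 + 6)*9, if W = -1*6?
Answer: I ≈ 1.0*I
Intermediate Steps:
W = -6
c(w) = sqrt(5 + w)
c(W) - 2*(-6 + 6)*9 = sqrt(5 - 6) - 2*(-6 + 6)*9 = sqrt(-1) - 2*0*9 = I + 0*9 = I + 0 = I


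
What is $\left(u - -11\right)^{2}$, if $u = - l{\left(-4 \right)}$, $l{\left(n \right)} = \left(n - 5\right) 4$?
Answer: $2209$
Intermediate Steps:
$l{\left(n \right)} = -20 + 4 n$ ($l{\left(n \right)} = \left(-5 + n\right) 4 = -20 + 4 n$)
$u = 36$ ($u = - (-20 + 4 \left(-4\right)) = - (-20 - 16) = \left(-1\right) \left(-36\right) = 36$)
$\left(u - -11\right)^{2} = \left(36 - -11\right)^{2} = \left(36 + \left(-11 + 22\right)\right)^{2} = \left(36 + 11\right)^{2} = 47^{2} = 2209$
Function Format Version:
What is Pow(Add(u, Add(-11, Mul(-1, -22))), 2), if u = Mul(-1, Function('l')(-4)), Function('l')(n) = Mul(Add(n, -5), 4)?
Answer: 2209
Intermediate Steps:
Function('l')(n) = Add(-20, Mul(4, n)) (Function('l')(n) = Mul(Add(-5, n), 4) = Add(-20, Mul(4, n)))
u = 36 (u = Mul(-1, Add(-20, Mul(4, -4))) = Mul(-1, Add(-20, -16)) = Mul(-1, -36) = 36)
Pow(Add(u, Add(-11, Mul(-1, -22))), 2) = Pow(Add(36, Add(-11, Mul(-1, -22))), 2) = Pow(Add(36, Add(-11, 22)), 2) = Pow(Add(36, 11), 2) = Pow(47, 2) = 2209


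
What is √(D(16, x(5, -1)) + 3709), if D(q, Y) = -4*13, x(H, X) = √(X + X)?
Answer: √3657 ≈ 60.473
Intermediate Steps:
x(H, X) = √2*√X (x(H, X) = √(2*X) = √2*√X)
D(q, Y) = -52
√(D(16, x(5, -1)) + 3709) = √(-52 + 3709) = √3657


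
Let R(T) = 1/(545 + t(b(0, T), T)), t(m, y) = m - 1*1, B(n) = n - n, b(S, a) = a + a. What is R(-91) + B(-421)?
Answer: 1/362 ≈ 0.0027624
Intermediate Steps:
b(S, a) = 2*a
B(n) = 0
t(m, y) = -1 + m (t(m, y) = m - 1 = -1 + m)
R(T) = 1/(544 + 2*T) (R(T) = 1/(545 + (-1 + 2*T)) = 1/(544 + 2*T))
R(-91) + B(-421) = 1/(2*(272 - 91)) + 0 = (1/2)/181 + 0 = (1/2)*(1/181) + 0 = 1/362 + 0 = 1/362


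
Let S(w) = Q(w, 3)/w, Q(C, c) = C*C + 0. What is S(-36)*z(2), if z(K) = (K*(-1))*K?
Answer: 144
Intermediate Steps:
Q(C, c) = C² (Q(C, c) = C² + 0 = C²)
S(w) = w (S(w) = w²/w = w)
z(K) = -K² (z(K) = (-K)*K = -K²)
S(-36)*z(2) = -(-36)*2² = -(-36)*4 = -36*(-4) = 144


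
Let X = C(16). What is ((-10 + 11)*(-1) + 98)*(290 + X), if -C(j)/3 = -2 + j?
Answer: 24056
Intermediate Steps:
C(j) = 6 - 3*j (C(j) = -3*(-2 + j) = 6 - 3*j)
X = -42 (X = 6 - 3*16 = 6 - 48 = -42)
((-10 + 11)*(-1) + 98)*(290 + X) = ((-10 + 11)*(-1) + 98)*(290 - 42) = (1*(-1) + 98)*248 = (-1 + 98)*248 = 97*248 = 24056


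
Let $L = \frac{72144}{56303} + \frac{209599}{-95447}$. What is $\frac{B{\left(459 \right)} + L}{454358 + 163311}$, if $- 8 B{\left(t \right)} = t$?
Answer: $- \frac{2505965163451}{26554590642240232} \approx -9.437 \cdot 10^{-5}$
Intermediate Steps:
$L = - \frac{4915124129}{5373952441}$ ($L = 72144 \cdot \frac{1}{56303} + 209599 \left(- \frac{1}{95447}\right) = \frac{72144}{56303} - \frac{209599}{95447} = - \frac{4915124129}{5373952441} \approx -0.91462$)
$B{\left(t \right)} = - \frac{t}{8}$
$\frac{B{\left(459 \right)} + L}{454358 + 163311} = \frac{\left(- \frac{1}{8}\right) 459 - \frac{4915124129}{5373952441}}{454358 + 163311} = \frac{- \frac{459}{8} - \frac{4915124129}{5373952441}}{617669} = \left(- \frac{2505965163451}{42991619528}\right) \frac{1}{617669} = - \frac{2505965163451}{26554590642240232}$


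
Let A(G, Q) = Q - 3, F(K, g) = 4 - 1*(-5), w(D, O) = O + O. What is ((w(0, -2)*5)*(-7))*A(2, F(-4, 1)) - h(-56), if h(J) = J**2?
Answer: -2296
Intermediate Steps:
w(D, O) = 2*O
F(K, g) = 9 (F(K, g) = 4 + 5 = 9)
A(G, Q) = -3 + Q
((w(0, -2)*5)*(-7))*A(2, F(-4, 1)) - h(-56) = (((2*(-2))*5)*(-7))*(-3 + 9) - 1*(-56)**2 = (-4*5*(-7))*6 - 1*3136 = -20*(-7)*6 - 3136 = 140*6 - 3136 = 840 - 3136 = -2296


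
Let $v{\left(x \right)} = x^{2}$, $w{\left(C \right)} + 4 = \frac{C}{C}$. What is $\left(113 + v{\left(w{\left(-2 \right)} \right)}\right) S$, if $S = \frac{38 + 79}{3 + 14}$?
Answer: $\frac{14274}{17} \approx 839.65$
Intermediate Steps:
$w{\left(C \right)} = -3$ ($w{\left(C \right)} = -4 + \frac{C}{C} = -4 + 1 = -3$)
$S = \frac{117}{17} \approx 6.8824$
$\left(113 + v{\left(w{\left(-2 \right)} \right)}\right) S = \left(113 + \left(-3\right)^{2}\right) \frac{117}{17} = \left(113 + 9\right) \frac{117}{17} = 122 \cdot \frac{117}{17} = \frac{14274}{17}$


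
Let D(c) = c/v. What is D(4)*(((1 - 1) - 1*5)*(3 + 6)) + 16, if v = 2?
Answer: -74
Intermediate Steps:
D(c) = c/2
D(4)*(((1 - 1) - 1*5)*(3 + 6)) + 16 = ((½)*4)*(((1 - 1) - 1*5)*(3 + 6)) + 16 = 2*((0 - 5)*9) + 16 = 2*(-5*9) + 16 = 2*(-45) + 16 = -90 + 16 = -74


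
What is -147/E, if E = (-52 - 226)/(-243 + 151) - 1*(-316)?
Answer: -6762/14675 ≈ -0.46078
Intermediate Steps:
E = 14675/46 (E = -278/(-92) + 316 = -278*(-1/92) + 316 = 139/46 + 316 = 14675/46 ≈ 319.02)
-147/E = -147/14675/46 = -147*46/14675 = -6762/14675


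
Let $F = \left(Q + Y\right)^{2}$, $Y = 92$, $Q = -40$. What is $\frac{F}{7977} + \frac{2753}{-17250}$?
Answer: $\frac{2742591}{15289250} \approx 0.17938$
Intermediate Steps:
$F = 2704$ ($F = \left(-40 + 92\right)^{2} = 52^{2} = 2704$)
$\frac{F}{7977} + \frac{2753}{-17250} = \frac{2704}{7977} + \frac{2753}{-17250} = 2704 \cdot \frac{1}{7977} + 2753 \left(- \frac{1}{17250}\right) = \frac{2704}{7977} - \frac{2753}{17250} = \frac{2742591}{15289250}$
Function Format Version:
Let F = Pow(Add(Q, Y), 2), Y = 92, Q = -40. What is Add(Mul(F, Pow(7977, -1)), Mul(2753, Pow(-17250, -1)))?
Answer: Rational(2742591, 15289250) ≈ 0.17938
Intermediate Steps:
F = 2704 (F = Pow(Add(-40, 92), 2) = Pow(52, 2) = 2704)
Add(Mul(F, Pow(7977, -1)), Mul(2753, Pow(-17250, -1))) = Add(Mul(2704, Pow(7977, -1)), Mul(2753, Pow(-17250, -1))) = Add(Mul(2704, Rational(1, 7977)), Mul(2753, Rational(-1, 17250))) = Add(Rational(2704, 7977), Rational(-2753, 17250)) = Rational(2742591, 15289250)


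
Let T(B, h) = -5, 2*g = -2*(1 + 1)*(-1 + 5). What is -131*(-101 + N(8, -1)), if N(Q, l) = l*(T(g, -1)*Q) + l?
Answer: 8122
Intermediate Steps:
g = -8 (g = (-2*(1 + 1)*(-1 + 5))/2 = (-4*4)/2 = (-2*8)/2 = (½)*(-16) = -8)
N(Q, l) = l - 5*Q*l (N(Q, l) = l*(-5*Q) + l = -5*Q*l + l = l - 5*Q*l)
-131*(-101 + N(8, -1)) = -131*(-101 - (1 - 5*8)) = -131*(-101 - (1 - 40)) = -131*(-101 - 1*(-39)) = -131*(-101 + 39) = -131*(-62) = 8122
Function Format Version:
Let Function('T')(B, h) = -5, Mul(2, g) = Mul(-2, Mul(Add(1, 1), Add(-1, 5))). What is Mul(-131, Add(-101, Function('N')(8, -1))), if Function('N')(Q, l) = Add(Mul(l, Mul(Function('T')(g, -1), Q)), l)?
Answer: 8122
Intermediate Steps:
g = -8 (g = Mul(Rational(1, 2), Mul(-2, Mul(Add(1, 1), Add(-1, 5)))) = Mul(Rational(1, 2), Mul(-2, Mul(2, 4))) = Mul(Rational(1, 2), Mul(-2, 8)) = Mul(Rational(1, 2), -16) = -8)
Function('N')(Q, l) = Add(l, Mul(-5, Q, l)) (Function('N')(Q, l) = Add(Mul(l, Mul(-5, Q)), l) = Add(Mul(-5, Q, l), l) = Add(l, Mul(-5, Q, l)))
Mul(-131, Add(-101, Function('N')(8, -1))) = Mul(-131, Add(-101, Mul(-1, Add(1, Mul(-5, 8))))) = Mul(-131, Add(-101, Mul(-1, Add(1, -40)))) = Mul(-131, Add(-101, Mul(-1, -39))) = Mul(-131, Add(-101, 39)) = Mul(-131, -62) = 8122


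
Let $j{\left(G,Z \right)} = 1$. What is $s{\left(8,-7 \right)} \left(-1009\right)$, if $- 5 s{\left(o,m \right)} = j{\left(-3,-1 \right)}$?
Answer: $\frac{1009}{5} \approx 201.8$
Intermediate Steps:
$s{\left(o,m \right)} = - \frac{1}{5}$ ($s{\left(o,m \right)} = \left(- \frac{1}{5}\right) 1 = - \frac{1}{5}$)
$s{\left(8,-7 \right)} \left(-1009\right) = \left(- \frac{1}{5}\right) \left(-1009\right) = \frac{1009}{5}$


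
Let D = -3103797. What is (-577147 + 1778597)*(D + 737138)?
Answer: -2843422455550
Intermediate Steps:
(-577147 + 1778597)*(D + 737138) = (-577147 + 1778597)*(-3103797 + 737138) = 1201450*(-2366659) = -2843422455550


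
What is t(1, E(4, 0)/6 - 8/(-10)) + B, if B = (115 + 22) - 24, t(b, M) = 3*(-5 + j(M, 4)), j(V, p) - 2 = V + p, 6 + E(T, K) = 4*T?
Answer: 617/5 ≈ 123.40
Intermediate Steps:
E(T, K) = -6 + 4*T
j(V, p) = 2 + V + p (j(V, p) = 2 + (V + p) = 2 + V + p)
t(b, M) = 3 + 3*M (t(b, M) = 3*(-5 + (2 + M + 4)) = 3*(-5 + (6 + M)) = 3*(1 + M) = 3 + 3*M)
B = 113 (B = 137 - 24 = 113)
t(1, E(4, 0)/6 - 8/(-10)) + B = (3 + 3*((-6 + 4*4)/6 - 8/(-10))) + 113 = (3 + 3*((-6 + 16)*(⅙) - 8*(-⅒))) + 113 = (3 + 3*(10*(⅙) + ⅘)) + 113 = (3 + 3*(5/3 + ⅘)) + 113 = (3 + 3*(37/15)) + 113 = (3 + 37/5) + 113 = 52/5 + 113 = 617/5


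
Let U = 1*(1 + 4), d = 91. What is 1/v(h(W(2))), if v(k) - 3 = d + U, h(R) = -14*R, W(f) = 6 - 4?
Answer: 1/99 ≈ 0.010101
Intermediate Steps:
W(f) = 2
U = 5 (U = 1*5 = 5)
v(k) = 99 (v(k) = 3 + (91 + 5) = 3 + 96 = 99)
1/v(h(W(2))) = 1/99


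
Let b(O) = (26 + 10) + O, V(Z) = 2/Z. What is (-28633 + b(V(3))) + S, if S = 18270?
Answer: -30979/3 ≈ -10326.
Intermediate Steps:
b(O) = 36 + O
(-28633 + b(V(3))) + S = (-28633 + (36 + 2/3)) + 18270 = (-28633 + (36 + 2*(⅓))) + 18270 = (-28633 + (36 + ⅔)) + 18270 = (-28633 + 110/3) + 18270 = -85789/3 + 18270 = -30979/3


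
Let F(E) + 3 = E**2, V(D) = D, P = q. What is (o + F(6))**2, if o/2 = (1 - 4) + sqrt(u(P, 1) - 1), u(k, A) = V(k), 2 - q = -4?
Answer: 749 + 108*sqrt(5) ≈ 990.50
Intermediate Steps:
q = 6 (q = 2 - 1*(-4) = 2 + 4 = 6)
P = 6
u(k, A) = k
F(E) = -3 + E**2
o = -6 + 2*sqrt(5) (o = 2*((1 - 4) + sqrt(6 - 1)) = 2*(-3 + sqrt(5)) = -6 + 2*sqrt(5) ≈ -1.5279)
(o + F(6))**2 = ((-6 + 2*sqrt(5)) + (-3 + 6**2))**2 = ((-6 + 2*sqrt(5)) + (-3 + 36))**2 = ((-6 + 2*sqrt(5)) + 33)**2 = (27 + 2*sqrt(5))**2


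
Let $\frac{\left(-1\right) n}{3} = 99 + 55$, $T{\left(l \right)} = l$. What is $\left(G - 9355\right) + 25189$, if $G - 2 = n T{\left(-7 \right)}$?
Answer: $19070$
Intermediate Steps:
$n = -462$ ($n = - 3 \left(99 + 55\right) = \left(-3\right) 154 = -462$)
$G = 3236$ ($G = 2 - -3234 = 2 + 3234 = 3236$)
$\left(G - 9355\right) + 25189 = \left(3236 - 9355\right) + 25189 = -6119 + 25189 = 19070$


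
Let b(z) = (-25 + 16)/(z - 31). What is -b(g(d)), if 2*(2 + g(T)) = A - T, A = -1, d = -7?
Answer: -3/10 ≈ -0.30000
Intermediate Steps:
g(T) = -5/2 - T/2 (g(T) = -2 + (-1 - T)/2 = -2 + (-½ - T/2) = -5/2 - T/2)
b(z) = -9/(-31 + z)
-b(g(d)) = -(-9)/(-31 + (-5/2 - ½*(-7))) = -(-9)/(-31 + (-5/2 + 7/2)) = -(-9)/(-31 + 1) = -(-9)/(-30) = -(-9)*(-1)/30 = -1*3/10 = -3/10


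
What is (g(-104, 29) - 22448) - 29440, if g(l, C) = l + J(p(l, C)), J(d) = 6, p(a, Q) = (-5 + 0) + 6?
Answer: -51986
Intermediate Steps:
p(a, Q) = 1 (p(a, Q) = -5 + 6 = 1)
g(l, C) = 6 + l (g(l, C) = l + 6 = 6 + l)
(g(-104, 29) - 22448) - 29440 = ((6 - 104) - 22448) - 29440 = (-98 - 22448) - 29440 = -22546 - 29440 = -51986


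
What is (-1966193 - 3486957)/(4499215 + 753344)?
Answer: -5453150/5252559 ≈ -1.0382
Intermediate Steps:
(-1966193 - 3486957)/(4499215 + 753344) = -5453150/5252559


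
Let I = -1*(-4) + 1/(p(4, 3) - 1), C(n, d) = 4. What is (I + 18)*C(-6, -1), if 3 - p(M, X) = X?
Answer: 84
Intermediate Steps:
p(M, X) = 3 - X
I = 3 (I = -1*(-4) + 1/((3 - 1*3) - 1) = 4 + 1/((3 - 3) - 1) = 4 + 1/(0 - 1) = 4 + 1/(-1) = 4 - 1 = 3)
(I + 18)*C(-6, -1) = (3 + 18)*4 = 21*4 = 84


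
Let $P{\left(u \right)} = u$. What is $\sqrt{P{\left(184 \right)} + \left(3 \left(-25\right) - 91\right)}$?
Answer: $3 \sqrt{2} \approx 4.2426$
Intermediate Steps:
$\sqrt{P{\left(184 \right)} + \left(3 \left(-25\right) - 91\right)} = \sqrt{184 + \left(3 \left(-25\right) - 91\right)} = \sqrt{184 - 166} = \sqrt{18} = 3 \sqrt{2}$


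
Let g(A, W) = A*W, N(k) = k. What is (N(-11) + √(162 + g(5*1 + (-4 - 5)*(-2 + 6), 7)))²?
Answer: (11 - I*√55)² ≈ 66.0 - 163.16*I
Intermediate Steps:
(N(-11) + √(162 + g(5*1 + (-4 - 5)*(-2 + 6), 7)))² = (-11 + √(162 + (5*1 + (-4 - 5)*(-2 + 6))*7))² = (-11 + √(162 + (5 - 9*4)*7))² = (-11 + √(162 + (5 - 36)*7))² = (-11 + √(162 - 31*7))² = (-11 + √(162 - 217))² = (-11 + √(-55))² = (-11 + I*√55)²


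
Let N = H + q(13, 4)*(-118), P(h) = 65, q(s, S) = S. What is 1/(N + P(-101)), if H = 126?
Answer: -1/281 ≈ -0.0035587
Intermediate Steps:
N = -346 (N = 126 + 4*(-118) = 126 - 472 = -346)
1/(N + P(-101)) = 1/(-346 + 65) = 1/(-281) = -1/281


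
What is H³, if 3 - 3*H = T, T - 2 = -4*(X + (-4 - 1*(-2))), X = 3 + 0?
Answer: 125/27 ≈ 4.6296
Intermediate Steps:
X = 3
T = -2 (T = 2 - 4*(3 + (-4 - 1*(-2))) = 2 - 4*(3 + (-4 + 2)) = 2 - 4*(3 - 2) = 2 - 4*1 = 2 - 4 = -2)
H = 5/3 (H = 1 - ⅓*(-2) = 1 + ⅔ = 5/3 ≈ 1.6667)
H³ = (5/3)³ = 125/27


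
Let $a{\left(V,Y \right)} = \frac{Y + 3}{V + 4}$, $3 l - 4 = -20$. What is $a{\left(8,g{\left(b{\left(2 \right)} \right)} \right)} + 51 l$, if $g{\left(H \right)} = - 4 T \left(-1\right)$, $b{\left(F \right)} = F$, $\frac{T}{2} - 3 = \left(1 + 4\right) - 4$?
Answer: $- \frac{3229}{12} \approx -269.08$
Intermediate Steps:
$T = 8$ ($T = 6 + 2 \left(\left(1 + 4\right) - 4\right) = 6 + 2 \left(5 - 4\right) = 6 + 2 \cdot 1 = 6 + 2 = 8$)
$l = - \frac{16}{3}$ ($l = \frac{4}{3} + \frac{1}{3} \left(-20\right) = \frac{4}{3} - \frac{20}{3} = - \frac{16}{3} \approx -5.3333$)
$g{\left(H \right)} = 32$ ($g{\left(H \right)} = \left(-4\right) 8 \left(-1\right) = \left(-32\right) \left(-1\right) = 32$)
$a{\left(V,Y \right)} = \frac{3 + Y}{4 + V}$
$a{\left(8,g{\left(b{\left(2 \right)} \right)} \right)} + 51 l = \frac{3 + 32}{4 + 8} + 51 \left(- \frac{16}{3}\right) = \frac{1}{12} \cdot 35 - 272 = \frac{35}{12} - 272 = - \frac{3229}{12}$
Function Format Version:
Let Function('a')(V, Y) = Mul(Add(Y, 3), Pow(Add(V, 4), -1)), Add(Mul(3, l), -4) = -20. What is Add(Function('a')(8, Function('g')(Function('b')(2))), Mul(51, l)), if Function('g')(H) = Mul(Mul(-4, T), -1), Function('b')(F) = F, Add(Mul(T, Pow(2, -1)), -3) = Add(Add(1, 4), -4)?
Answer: Rational(-3229, 12) ≈ -269.08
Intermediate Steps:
T = 8 (T = Add(6, Mul(2, Add(Add(1, 4), -4))) = Add(6, Mul(2, Add(5, -4))) = Add(6, Mul(2, 1)) = Add(6, 2) = 8)
l = Rational(-16, 3) (l = Add(Rational(4, 3), Mul(Rational(1, 3), -20)) = Add(Rational(4, 3), Rational(-20, 3)) = Rational(-16, 3) ≈ -5.3333)
Function('g')(H) = 32 (Function('g')(H) = Mul(Mul(-4, 8), -1) = Mul(-32, -1) = 32)
Function('a')(V, Y) = Mul(Pow(Add(4, V), -1), Add(3, Y)) (Function('a')(V, Y) = Mul(Add(3, Y), Pow(Add(4, V), -1)) = Mul(Pow(Add(4, V), -1), Add(3, Y)))
Add(Function('a')(8, Function('g')(Function('b')(2))), Mul(51, l)) = Add(Mul(Pow(Add(4, 8), -1), Add(3, 32)), Mul(51, Rational(-16, 3))) = Add(Mul(Pow(12, -1), 35), -272) = Add(Mul(Rational(1, 12), 35), -272) = Add(Rational(35, 12), -272) = Rational(-3229, 12)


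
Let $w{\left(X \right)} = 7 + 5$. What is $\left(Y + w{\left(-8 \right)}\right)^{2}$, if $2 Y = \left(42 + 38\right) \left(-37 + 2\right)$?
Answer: $1926544$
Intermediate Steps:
$Y = -1400$ ($Y = \frac{\left(42 + 38\right) \left(-37 + 2\right)}{2} = \frac{80 \left(-35\right)}{2} = \frac{1}{2} \left(-2800\right) = -1400$)
$w{\left(X \right)} = 12$
$\left(Y + w{\left(-8 \right)}\right)^{2} = \left(-1400 + 12\right)^{2} = \left(-1388\right)^{2} = 1926544$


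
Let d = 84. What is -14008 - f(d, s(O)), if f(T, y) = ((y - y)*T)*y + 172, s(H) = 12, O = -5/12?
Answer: -14180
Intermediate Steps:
O = -5/12 (O = -5*1/12 = -5/12 ≈ -0.41667)
f(T, y) = 172 (f(T, y) = (0*T)*y + 172 = 0*y + 172 = 0 + 172 = 172)
-14008 - f(d, s(O)) = -14008 - 1*172 = -14008 - 172 = -14180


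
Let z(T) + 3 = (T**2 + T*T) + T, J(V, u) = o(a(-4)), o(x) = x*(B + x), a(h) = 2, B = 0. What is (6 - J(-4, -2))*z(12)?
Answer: 594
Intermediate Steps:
o(x) = x**2 (o(x) = x*(0 + x) = x*x = x**2)
J(V, u) = 4 (J(V, u) = 2**2 = 4)
z(T) = -3 + T + 2*T**2 (z(T) = -3 + ((T**2 + T*T) + T) = -3 + ((T**2 + T**2) + T) = -3 + (2*T**2 + T) = -3 + (T + 2*T**2) = -3 + T + 2*T**2)
(6 - J(-4, -2))*z(12) = (6 - 1*4)*(-3 + 12 + 2*12**2) = (6 - 4)*(-3 + 12 + 2*144) = 2*(-3 + 12 + 288) = 2*297 = 594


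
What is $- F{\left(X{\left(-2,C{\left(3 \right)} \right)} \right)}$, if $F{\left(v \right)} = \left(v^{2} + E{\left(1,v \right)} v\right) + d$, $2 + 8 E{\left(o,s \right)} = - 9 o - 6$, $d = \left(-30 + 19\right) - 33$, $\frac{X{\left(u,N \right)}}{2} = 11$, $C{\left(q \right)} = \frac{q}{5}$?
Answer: $- \frac{1573}{4} \approx -393.25$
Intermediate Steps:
$C{\left(q \right)} = \frac{q}{5}$ ($C{\left(q \right)} = q \frac{1}{5} = \frac{q}{5}$)
$X{\left(u,N \right)} = 22$ ($X{\left(u,N \right)} = 2 \cdot 11 = 22$)
$d = -44$ ($d = -11 - 33 = -44$)
$E{\left(o,s \right)} = -1 - \frac{9 o}{8}$ ($E{\left(o,s \right)} = - \frac{1}{4} + \frac{- 9 o - 6}{8} = - \frac{1}{4} + \frac{-6 - 9 o}{8} = - \frac{1}{4} - \left(\frac{3}{4} + \frac{9 o}{8}\right) = -1 - \frac{9 o}{8}$)
$F{\left(v \right)} = -44 + v^{2} - \frac{17 v}{8}$ ($F{\left(v \right)} = \left(v^{2} + \left(-1 - \frac{9}{8}\right) v\right) - 44 = \left(v^{2} - \frac{17 v}{8}\right) - 44 = -44 + v^{2} - \frac{17 v}{8}$)
$- F{\left(X{\left(-2,C{\left(3 \right)} \right)} \right)} = - (-44 + 22^{2} - \frac{187}{4}) = - (-44 + 484 - \frac{187}{4}) = \left(-1\right) \frac{1573}{4} = - \frac{1573}{4}$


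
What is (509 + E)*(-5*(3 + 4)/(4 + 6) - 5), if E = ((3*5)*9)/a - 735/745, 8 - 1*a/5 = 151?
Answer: -183943723/42614 ≈ -4316.5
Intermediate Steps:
a = -715 (a = 40 - 5*151 = 40 - 755 = -715)
E = -25044/21307 (E = ((3*5)*9)/(-715) - 735/745 = (15*9)*(-1/715) - 735*1/745 = 135*(-1/715) - 147/149 = -27/143 - 147/149 = -25044/21307 ≈ -1.1754)
(509 + E)*(-5*(3 + 4)/(4 + 6) - 5) = (509 - 25044/21307)*(-5*(3 + 4)/(4 + 6) - 5) = 10820219*(-35/10 - 5)/21307 = 10820219*(-5*7/10 - 5)/21307 = 10820219*(-7/2 - 5)/21307 = (10820219/21307)*(-17/2) = -183943723/42614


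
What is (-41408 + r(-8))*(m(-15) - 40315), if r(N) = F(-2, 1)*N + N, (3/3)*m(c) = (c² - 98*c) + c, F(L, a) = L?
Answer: 1599489000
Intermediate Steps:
m(c) = c² - 97*c (m(c) = (c² - 98*c) + c = c² - 97*c)
r(N) = -N (r(N) = -2*N + N = -N)
(-41408 + r(-8))*(m(-15) - 40315) = (-41408 - 1*(-8))*(-15*(-97 - 15) - 40315) = (-41408 + 8)*(-15*(-112) - 40315) = -41400*(1680 - 40315) = -41400*(-38635) = 1599489000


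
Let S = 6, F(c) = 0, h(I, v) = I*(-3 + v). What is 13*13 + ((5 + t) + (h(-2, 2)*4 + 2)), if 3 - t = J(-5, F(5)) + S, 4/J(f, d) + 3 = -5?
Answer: 363/2 ≈ 181.50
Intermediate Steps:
J(f, d) = -1/2 (J(f, d) = 4/(-3 - 5) = 4/(-8) = 4*(-1/8) = -1/2)
t = -5/2 (t = 3 - (-1/2 + 6) = 3 - 1*11/2 = 3 - 11/2 = -5/2 ≈ -2.5000)
13*13 + ((5 + t) + (h(-2, 2)*4 + 2)) = 13*13 + ((5 - 5/2) + (-2*(-3 + 2)*4 + 2)) = 169 + (5/2 + (-2*(-1)*4 + 2)) = 169 + (5/2 + (2*4 + 2)) = 169 + (5/2 + (8 + 2)) = 169 + (5/2 + 10) = 169 + 25/2 = 363/2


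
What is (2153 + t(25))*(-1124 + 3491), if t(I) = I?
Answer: 5155326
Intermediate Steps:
(2153 + t(25))*(-1124 + 3491) = (2153 + 25)*(-1124 + 3491) = 2178*2367 = 5155326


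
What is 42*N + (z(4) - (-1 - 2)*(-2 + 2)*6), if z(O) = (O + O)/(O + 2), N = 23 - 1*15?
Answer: 1012/3 ≈ 337.33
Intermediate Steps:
N = 8 (N = 23 - 15 = 8)
z(O) = 2*O/(2 + O) (z(O) = (2*O)/(2 + O) = 2*O/(2 + O))
42*N + (z(4) - (-1 - 2)*(-2 + 2)*6) = 42*8 + (2*4/(2 + 4) - (-1 - 2)*(-2 + 2)*6) = 336 + (2*4/6 - (-3*0)*6) = 336 + (2*4*(1/6) - 0*6) = 336 + (4/3 - 1*0) = 336 + (4/3 + 0) = 336 + 4/3 = 1012/3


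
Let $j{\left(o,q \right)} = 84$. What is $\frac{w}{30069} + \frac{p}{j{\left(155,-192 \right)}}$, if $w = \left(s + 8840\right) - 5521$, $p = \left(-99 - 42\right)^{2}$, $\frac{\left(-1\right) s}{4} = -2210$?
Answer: $\frac{22178635}{93548} \approx 237.08$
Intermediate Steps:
$s = 8840$ ($s = \left(-4\right) \left(-2210\right) = 8840$)
$p = 19881$ ($p = \left(-141\right)^{2} = 19881$)
$w = 12159$ ($w = \left(8840 + 8840\right) - 5521 = 17680 - 5521 = 12159$)
$\frac{w}{30069} + \frac{p}{j{\left(155,-192 \right)}} = \frac{12159}{30069} + \frac{19881}{84} = 12159 \cdot \frac{1}{30069} + 19881 \cdot \frac{1}{84} = \frac{1351}{3341} + \frac{6627}{28} = \frac{22178635}{93548}$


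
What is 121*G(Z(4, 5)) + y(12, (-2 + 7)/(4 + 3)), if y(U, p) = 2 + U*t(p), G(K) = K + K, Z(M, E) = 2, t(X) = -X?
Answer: 3342/7 ≈ 477.43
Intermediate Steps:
G(K) = 2*K
y(U, p) = 2 - U*p (y(U, p) = 2 + U*(-p) = 2 - U*p)
121*G(Z(4, 5)) + y(12, (-2 + 7)/(4 + 3)) = 121*(2*2) + (2 - 1*12*(-2 + 7)/(4 + 3)) = 121*4 + (2 - 1*12*5/7) = 484 + (2 - 1*12*5*(1/7)) = 484 + (2 - 1*12*5/7) = 484 + (2 - 60/7) = 484 - 46/7 = 3342/7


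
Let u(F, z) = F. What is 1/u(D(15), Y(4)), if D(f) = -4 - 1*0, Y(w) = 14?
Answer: -1/4 ≈ -0.25000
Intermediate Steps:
D(f) = -4 (D(f) = -4 + 0 = -4)
1/u(D(15), Y(4)) = 1/(-4) = -1/4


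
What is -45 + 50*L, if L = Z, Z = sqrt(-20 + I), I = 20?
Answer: -45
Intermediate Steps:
Z = 0 (Z = sqrt(-20 + 20) = sqrt(0) = 0)
L = 0
-45 + 50*L = -45 + 50*0 = -45 + 0 = -45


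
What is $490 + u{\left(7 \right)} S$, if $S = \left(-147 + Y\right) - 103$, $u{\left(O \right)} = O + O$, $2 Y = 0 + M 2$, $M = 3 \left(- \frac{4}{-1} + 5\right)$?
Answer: $-2632$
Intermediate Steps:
$M = 27$ ($M = 3 \left(\left(-4\right) \left(-1\right) + 5\right) = 3 \left(4 + 5\right) = 3 \cdot 9 = 27$)
$Y = 27$ ($Y = \frac{0 + 27 \cdot 2}{2} = \frac{0 + 54}{2} = \frac{1}{2} \cdot 54 = 27$)
$u{\left(O \right)} = 2 O$
$S = -223$ ($S = \left(-147 + 27\right) - 103 = -120 - 103 = -223$)
$490 + u{\left(7 \right)} S = 490 + 2 \cdot 7 \left(-223\right) = 490 + 14 \left(-223\right) = 490 - 3122 = -2632$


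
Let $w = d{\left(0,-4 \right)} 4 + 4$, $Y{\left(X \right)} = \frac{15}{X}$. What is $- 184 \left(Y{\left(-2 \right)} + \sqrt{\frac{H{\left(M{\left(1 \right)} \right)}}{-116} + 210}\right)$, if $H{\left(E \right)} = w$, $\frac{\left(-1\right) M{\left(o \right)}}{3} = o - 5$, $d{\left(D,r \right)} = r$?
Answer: $1380 - \frac{552 \sqrt{19633}}{29} \approx -1287.1$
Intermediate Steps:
$M{\left(o \right)} = 15 - 3 o$ ($M{\left(o \right)} = - 3 \left(o - 5\right) = - 3 \left(-5 + o\right) = 15 - 3 o$)
$w = -12$ ($w = \left(-4\right) 4 + 4 = -16 + 4 = -12$)
$H{\left(E \right)} = -12$
$- 184 \left(Y{\left(-2 \right)} + \sqrt{\frac{H{\left(M{\left(1 \right)} \right)}}{-116} + 210}\right) = - 184 \left(\frac{15}{-2} + \sqrt{- \frac{12}{-116} + 210}\right) = - 184 \left(15 \left(- \frac{1}{2}\right) + \sqrt{\left(-12\right) \left(- \frac{1}{116}\right) + 210}\right) = - 184 \left(- \frac{15}{2} + \sqrt{\frac{3}{29} + 210}\right) = - 184 \left(- \frac{15}{2} + \sqrt{\frac{6093}{29}}\right) = - 184 \left(- \frac{15}{2} + \frac{3 \sqrt{19633}}{29}\right) = 1380 - \frac{552 \sqrt{19633}}{29}$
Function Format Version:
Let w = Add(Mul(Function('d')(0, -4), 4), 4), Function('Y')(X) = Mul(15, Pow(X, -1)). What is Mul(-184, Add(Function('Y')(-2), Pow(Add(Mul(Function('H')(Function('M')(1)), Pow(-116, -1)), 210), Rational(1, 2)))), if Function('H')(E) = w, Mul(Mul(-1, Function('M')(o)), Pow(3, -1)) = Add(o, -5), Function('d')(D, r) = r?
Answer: Add(1380, Mul(Rational(-552, 29), Pow(19633, Rational(1, 2)))) ≈ -1287.1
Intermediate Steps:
Function('M')(o) = Add(15, Mul(-3, o)) (Function('M')(o) = Mul(-3, Add(o, -5)) = Mul(-3, Add(-5, o)) = Add(15, Mul(-3, o)))
w = -12 (w = Add(Mul(-4, 4), 4) = Add(-16, 4) = -12)
Function('H')(E) = -12
Mul(-184, Add(Function('Y')(-2), Pow(Add(Mul(Function('H')(Function('M')(1)), Pow(-116, -1)), 210), Rational(1, 2)))) = Mul(-184, Add(Mul(15, Pow(-2, -1)), Pow(Add(Mul(-12, Pow(-116, -1)), 210), Rational(1, 2)))) = Mul(-184, Add(Mul(15, Rational(-1, 2)), Pow(Add(Mul(-12, Rational(-1, 116)), 210), Rational(1, 2)))) = Mul(-184, Add(Rational(-15, 2), Pow(Add(Rational(3, 29), 210), Rational(1, 2)))) = Mul(-184, Add(Rational(-15, 2), Pow(Rational(6093, 29), Rational(1, 2)))) = Mul(-184, Add(Rational(-15, 2), Mul(Rational(3, 29), Pow(19633, Rational(1, 2))))) = Add(1380, Mul(Rational(-552, 29), Pow(19633, Rational(1, 2))))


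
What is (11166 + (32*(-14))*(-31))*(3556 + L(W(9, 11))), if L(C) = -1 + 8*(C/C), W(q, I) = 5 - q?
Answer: 89267402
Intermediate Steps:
L(C) = 7 (L(C) = -1 + 8*1 = -1 + 8 = 7)
(11166 + (32*(-14))*(-31))*(3556 + L(W(9, 11))) = (11166 + (32*(-14))*(-31))*(3556 + 7) = (11166 - 448*(-31))*3563 = (11166 + 13888)*3563 = 25054*3563 = 89267402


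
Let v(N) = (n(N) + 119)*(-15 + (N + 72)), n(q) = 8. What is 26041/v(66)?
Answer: 26041/15621 ≈ 1.6671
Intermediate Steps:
v(N) = 7239 + 127*N (v(N) = (8 + 119)*(-15 + (N + 72)) = 127*(-15 + (72 + N)) = 127*(57 + N) = 7239 + 127*N)
26041/v(66) = 26041/(7239 + 127*66) = 26041/(7239 + 8382) = 26041/15621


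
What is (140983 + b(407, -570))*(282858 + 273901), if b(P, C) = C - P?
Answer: 77949600554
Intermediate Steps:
(140983 + b(407, -570))*(282858 + 273901) = (140983 + (-570 - 1*407))*(282858 + 273901) = (140983 + (-570 - 407))*556759 = (140983 - 977)*556759 = 140006*556759 = 77949600554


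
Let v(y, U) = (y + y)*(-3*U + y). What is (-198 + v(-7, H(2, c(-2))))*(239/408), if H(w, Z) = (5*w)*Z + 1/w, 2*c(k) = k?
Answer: -119261/408 ≈ -292.31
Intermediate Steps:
c(k) = k/2
H(w, Z) = 1/w + 5*Z*w (H(w, Z) = 5*Z*w + 1/w = 1/w + 5*Z*w)
v(y, U) = 2*y*(y - 3*U) (v(y, U) = (2*y)*(y - 3*U) = 2*y*(y - 3*U))
(-198 + v(-7, H(2, c(-2))))*(239/408) = (-198 + 2*(-7)*(-7 - 3*(1/2 + 5*((½)*(-2))*2)))*(239/408) = (-198 + 2*(-7)*(-7 - 3*(½ + 5*(-1)*2)))*(239*(1/408)) = (-198 + 2*(-7)*(-7 - 3*(½ - 10)))*(239/408) = (-198 + 2*(-7)*(-7 - 3*(-19/2)))*(239/408) = (-198 + 2*(-7)*(-7 + 57/2))*(239/408) = (-198 + 2*(-7)*(43/2))*(239/408) = (-198 - 301)*(239/408) = -499*239/408 = -119261/408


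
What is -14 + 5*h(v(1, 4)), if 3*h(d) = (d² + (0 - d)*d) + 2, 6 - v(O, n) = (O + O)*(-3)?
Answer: -32/3 ≈ -10.667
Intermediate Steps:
v(O, n) = 6 + 6*O (v(O, n) = 6 - (O + O)*(-3) = 6 - 2*O*(-3) = 6 - (-6)*O = 6 + 6*O)
h(d) = ⅔ (h(d) = ((d² + (0 - d)*d) + 2)/3 = ((d² + (-d)*d) + 2)/3 = ((d² - d²) + 2)/3 = (0 + 2)/3 = (⅓)*2 = ⅔)
-14 + 5*h(v(1, 4)) = -14 + 5*(⅔) = -14 + 10/3 = -32/3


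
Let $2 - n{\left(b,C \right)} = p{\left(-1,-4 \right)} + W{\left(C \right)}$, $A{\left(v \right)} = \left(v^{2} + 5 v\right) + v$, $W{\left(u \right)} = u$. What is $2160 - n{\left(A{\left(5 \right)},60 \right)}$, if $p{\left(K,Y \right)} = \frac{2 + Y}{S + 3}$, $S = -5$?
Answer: $2219$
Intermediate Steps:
$p{\left(K,Y \right)} = -1 - \frac{Y}{2}$ ($p{\left(K,Y \right)} = \frac{2 + Y}{-5 + 3} = \frac{2 + Y}{-2} = \left(2 + Y\right) \left(- \frac{1}{2}\right) = -1 - \frac{Y}{2}$)
$A{\left(v \right)} = v^{2} + 6 v$
$n{\left(b,C \right)} = 1 - C$ ($n{\left(b,C \right)} = 2 - \left(\left(-1 - -2\right) + C\right) = 2 - \left(\left(-1 + 2\right) + C\right) = 2 - \left(1 + C\right) = 1 - C$)
$2160 - n{\left(A{\left(5 \right)},60 \right)} = 2160 - \left(1 - 60\right) = 2160 - -59 = 2160 + 59 = 2219$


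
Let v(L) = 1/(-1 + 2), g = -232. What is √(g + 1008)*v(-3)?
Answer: 2*√194 ≈ 27.857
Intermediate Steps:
v(L) = 1 (v(L) = 1/1 = 1)
√(g + 1008)*v(-3) = √(-232 + 1008)*1 = √776*1 = (2*√194)*1 = 2*√194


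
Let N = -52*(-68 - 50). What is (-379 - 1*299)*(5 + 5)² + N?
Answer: -61664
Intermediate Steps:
N = 6136 (N = -52*(-118) = 6136)
(-379 - 1*299)*(5 + 5)² + N = (-379 - 1*299)*(5 + 5)² + 6136 = (-379 - 299)*10² + 6136 = -678*100 + 6136 = -67800 + 6136 = -61664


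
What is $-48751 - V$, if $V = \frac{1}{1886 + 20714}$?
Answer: $- \frac{1101772601}{22600} \approx -48751.0$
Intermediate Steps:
$V = \frac{1}{22600} \approx 4.4248 \cdot 10^{-5}$
$-48751 - V = -48751 - \frac{1}{22600} = - \frac{1101772601}{22600}$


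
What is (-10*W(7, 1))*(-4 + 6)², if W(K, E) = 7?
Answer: -280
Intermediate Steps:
(-10*W(7, 1))*(-4 + 6)² = (-10*7)*(-4 + 6)² = -70*2² = -70*4 = -280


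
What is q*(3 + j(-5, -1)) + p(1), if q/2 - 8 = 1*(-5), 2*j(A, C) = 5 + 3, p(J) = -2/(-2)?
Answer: 43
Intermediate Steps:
p(J) = 1 (p(J) = -2*(-1/2) = 1)
j(A, C) = 4 (j(A, C) = (5 + 3)/2 = (1/2)*8 = 4)
q = 6 (q = 16 + 2*(1*(-5)) = 16 + 2*(-5) = 16 - 10 = 6)
q*(3 + j(-5, -1)) + p(1) = 6*(3 + 4) + 1 = 6*7 + 1 = 42 + 1 = 43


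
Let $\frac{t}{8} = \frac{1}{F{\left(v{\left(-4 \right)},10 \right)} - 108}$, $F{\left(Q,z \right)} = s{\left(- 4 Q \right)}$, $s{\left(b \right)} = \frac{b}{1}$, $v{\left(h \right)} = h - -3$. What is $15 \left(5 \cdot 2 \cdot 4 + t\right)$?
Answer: $\frac{7785}{13} \approx 598.85$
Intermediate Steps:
$v{\left(h \right)} = 3 + h$ ($v{\left(h \right)} = h + 3 = 3 + h$)
$s{\left(b \right)} = b$ ($s{\left(b \right)} = b 1 = b$)
$F{\left(Q,z \right)} = - 4 Q$
$t = - \frac{1}{13}$ ($t = \frac{8}{- 4 \left(3 - 4\right) - 108} = \frac{8}{\left(-4\right) \left(-1\right) - 108} = \frac{8}{4 - 108} = \frac{8}{-104} = 8 \left(- \frac{1}{104}\right) = - \frac{1}{13} \approx -0.076923$)
$15 \left(5 \cdot 2 \cdot 4 + t\right) = 15 \left(5 \cdot 2 \cdot 4 - \frac{1}{13}\right) = 15 \left(10 \cdot 4 - \frac{1}{13}\right) = 15 \left(40 - \frac{1}{13}\right) = 15 \cdot \frac{519}{13} = \frac{7785}{13}$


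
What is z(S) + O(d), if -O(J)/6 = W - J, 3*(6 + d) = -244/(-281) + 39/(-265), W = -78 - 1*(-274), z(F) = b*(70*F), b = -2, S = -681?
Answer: 7009348922/74465 ≈ 94130.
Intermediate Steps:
z(F) = -140*F
W = 196 (W = -78 + 274 = 196)
d = -1286669/223395 (d = -6 + (-244/(-281) + 39/(-265))/3 = -6 + (-244*(-1/281) + 39*(-1/265))/3 = -6 + (244/281 - 39/265)/3 = -6 + (⅓)*(53701/74465) = -6 + 53701/223395 = -1286669/223395 ≈ -5.7596)
O(J) = -1176 + 6*J (O(J) = -6*(196 - J) = -1176 + 6*J)
z(S) + O(d) = -140*(-681) + (-1176 + 6*(-1286669/223395)) = 95340 + (-1176 - 2573338/74465) = 95340 - 90144178/74465 = 7009348922/74465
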